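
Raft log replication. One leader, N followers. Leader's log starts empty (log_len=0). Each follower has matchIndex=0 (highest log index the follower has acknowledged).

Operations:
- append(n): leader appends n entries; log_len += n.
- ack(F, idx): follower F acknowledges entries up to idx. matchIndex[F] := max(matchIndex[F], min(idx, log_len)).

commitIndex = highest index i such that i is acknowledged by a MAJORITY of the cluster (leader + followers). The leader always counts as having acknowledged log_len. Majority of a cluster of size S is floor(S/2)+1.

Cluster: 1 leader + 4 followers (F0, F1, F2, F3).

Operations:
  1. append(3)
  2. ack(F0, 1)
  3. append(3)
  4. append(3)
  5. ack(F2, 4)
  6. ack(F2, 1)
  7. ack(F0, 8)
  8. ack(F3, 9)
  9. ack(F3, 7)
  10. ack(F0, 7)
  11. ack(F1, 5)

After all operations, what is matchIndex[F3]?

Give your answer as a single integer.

Op 1: append 3 -> log_len=3
Op 2: F0 acks idx 1 -> match: F0=1 F1=0 F2=0 F3=0; commitIndex=0
Op 3: append 3 -> log_len=6
Op 4: append 3 -> log_len=9
Op 5: F2 acks idx 4 -> match: F0=1 F1=0 F2=4 F3=0; commitIndex=1
Op 6: F2 acks idx 1 -> match: F0=1 F1=0 F2=4 F3=0; commitIndex=1
Op 7: F0 acks idx 8 -> match: F0=8 F1=0 F2=4 F3=0; commitIndex=4
Op 8: F3 acks idx 9 -> match: F0=8 F1=0 F2=4 F3=9; commitIndex=8
Op 9: F3 acks idx 7 -> match: F0=8 F1=0 F2=4 F3=9; commitIndex=8
Op 10: F0 acks idx 7 -> match: F0=8 F1=0 F2=4 F3=9; commitIndex=8
Op 11: F1 acks idx 5 -> match: F0=8 F1=5 F2=4 F3=9; commitIndex=8

Answer: 9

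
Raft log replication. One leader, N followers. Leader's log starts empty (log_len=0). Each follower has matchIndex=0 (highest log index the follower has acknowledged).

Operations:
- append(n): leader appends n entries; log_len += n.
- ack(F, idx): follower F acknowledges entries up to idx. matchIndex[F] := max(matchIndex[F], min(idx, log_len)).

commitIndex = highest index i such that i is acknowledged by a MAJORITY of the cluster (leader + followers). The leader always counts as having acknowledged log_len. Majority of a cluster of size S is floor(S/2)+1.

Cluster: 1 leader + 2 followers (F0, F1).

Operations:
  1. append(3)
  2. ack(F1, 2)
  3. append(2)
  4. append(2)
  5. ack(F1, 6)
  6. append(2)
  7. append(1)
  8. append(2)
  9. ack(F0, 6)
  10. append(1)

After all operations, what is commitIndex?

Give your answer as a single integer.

Op 1: append 3 -> log_len=3
Op 2: F1 acks idx 2 -> match: F0=0 F1=2; commitIndex=2
Op 3: append 2 -> log_len=5
Op 4: append 2 -> log_len=7
Op 5: F1 acks idx 6 -> match: F0=0 F1=6; commitIndex=6
Op 6: append 2 -> log_len=9
Op 7: append 1 -> log_len=10
Op 8: append 2 -> log_len=12
Op 9: F0 acks idx 6 -> match: F0=6 F1=6; commitIndex=6
Op 10: append 1 -> log_len=13

Answer: 6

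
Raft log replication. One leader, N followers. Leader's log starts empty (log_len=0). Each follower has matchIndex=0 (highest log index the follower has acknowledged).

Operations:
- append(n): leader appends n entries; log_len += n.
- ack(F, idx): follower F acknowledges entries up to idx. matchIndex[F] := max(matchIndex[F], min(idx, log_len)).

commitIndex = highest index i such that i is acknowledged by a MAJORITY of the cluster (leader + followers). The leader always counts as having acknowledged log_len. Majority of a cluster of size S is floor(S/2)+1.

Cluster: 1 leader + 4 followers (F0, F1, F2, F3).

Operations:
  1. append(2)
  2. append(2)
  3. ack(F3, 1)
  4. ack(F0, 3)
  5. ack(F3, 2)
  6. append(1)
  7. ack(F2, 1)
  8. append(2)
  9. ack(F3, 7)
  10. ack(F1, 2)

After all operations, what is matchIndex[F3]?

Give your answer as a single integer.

Op 1: append 2 -> log_len=2
Op 2: append 2 -> log_len=4
Op 3: F3 acks idx 1 -> match: F0=0 F1=0 F2=0 F3=1; commitIndex=0
Op 4: F0 acks idx 3 -> match: F0=3 F1=0 F2=0 F3=1; commitIndex=1
Op 5: F3 acks idx 2 -> match: F0=3 F1=0 F2=0 F3=2; commitIndex=2
Op 6: append 1 -> log_len=5
Op 7: F2 acks idx 1 -> match: F0=3 F1=0 F2=1 F3=2; commitIndex=2
Op 8: append 2 -> log_len=7
Op 9: F3 acks idx 7 -> match: F0=3 F1=0 F2=1 F3=7; commitIndex=3
Op 10: F1 acks idx 2 -> match: F0=3 F1=2 F2=1 F3=7; commitIndex=3

Answer: 7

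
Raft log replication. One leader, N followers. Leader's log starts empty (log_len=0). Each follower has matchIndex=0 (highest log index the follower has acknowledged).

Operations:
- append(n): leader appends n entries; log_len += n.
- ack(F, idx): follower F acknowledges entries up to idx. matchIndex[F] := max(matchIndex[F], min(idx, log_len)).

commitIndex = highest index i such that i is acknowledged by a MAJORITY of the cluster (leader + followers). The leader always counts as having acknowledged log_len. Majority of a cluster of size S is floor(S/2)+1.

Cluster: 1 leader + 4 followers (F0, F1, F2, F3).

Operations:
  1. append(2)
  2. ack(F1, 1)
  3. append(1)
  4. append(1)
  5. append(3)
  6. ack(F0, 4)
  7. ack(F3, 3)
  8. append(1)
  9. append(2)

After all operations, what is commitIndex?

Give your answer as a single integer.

Answer: 3

Derivation:
Op 1: append 2 -> log_len=2
Op 2: F1 acks idx 1 -> match: F0=0 F1=1 F2=0 F3=0; commitIndex=0
Op 3: append 1 -> log_len=3
Op 4: append 1 -> log_len=4
Op 5: append 3 -> log_len=7
Op 6: F0 acks idx 4 -> match: F0=4 F1=1 F2=0 F3=0; commitIndex=1
Op 7: F3 acks idx 3 -> match: F0=4 F1=1 F2=0 F3=3; commitIndex=3
Op 8: append 1 -> log_len=8
Op 9: append 2 -> log_len=10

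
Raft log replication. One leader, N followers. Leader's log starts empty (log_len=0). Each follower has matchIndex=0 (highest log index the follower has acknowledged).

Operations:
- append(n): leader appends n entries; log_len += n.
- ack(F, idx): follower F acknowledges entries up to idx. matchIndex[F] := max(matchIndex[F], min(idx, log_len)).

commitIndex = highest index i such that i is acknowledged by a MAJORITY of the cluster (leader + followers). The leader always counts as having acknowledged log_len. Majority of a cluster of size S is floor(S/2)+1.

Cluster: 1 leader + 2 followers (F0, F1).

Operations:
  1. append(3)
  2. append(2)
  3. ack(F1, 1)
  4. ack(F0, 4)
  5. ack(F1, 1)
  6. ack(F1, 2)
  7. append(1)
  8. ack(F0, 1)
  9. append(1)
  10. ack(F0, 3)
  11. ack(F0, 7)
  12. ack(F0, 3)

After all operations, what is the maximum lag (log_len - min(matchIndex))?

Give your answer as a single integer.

Answer: 5

Derivation:
Op 1: append 3 -> log_len=3
Op 2: append 2 -> log_len=5
Op 3: F1 acks idx 1 -> match: F0=0 F1=1; commitIndex=1
Op 4: F0 acks idx 4 -> match: F0=4 F1=1; commitIndex=4
Op 5: F1 acks idx 1 -> match: F0=4 F1=1; commitIndex=4
Op 6: F1 acks idx 2 -> match: F0=4 F1=2; commitIndex=4
Op 7: append 1 -> log_len=6
Op 8: F0 acks idx 1 -> match: F0=4 F1=2; commitIndex=4
Op 9: append 1 -> log_len=7
Op 10: F0 acks idx 3 -> match: F0=4 F1=2; commitIndex=4
Op 11: F0 acks idx 7 -> match: F0=7 F1=2; commitIndex=7
Op 12: F0 acks idx 3 -> match: F0=7 F1=2; commitIndex=7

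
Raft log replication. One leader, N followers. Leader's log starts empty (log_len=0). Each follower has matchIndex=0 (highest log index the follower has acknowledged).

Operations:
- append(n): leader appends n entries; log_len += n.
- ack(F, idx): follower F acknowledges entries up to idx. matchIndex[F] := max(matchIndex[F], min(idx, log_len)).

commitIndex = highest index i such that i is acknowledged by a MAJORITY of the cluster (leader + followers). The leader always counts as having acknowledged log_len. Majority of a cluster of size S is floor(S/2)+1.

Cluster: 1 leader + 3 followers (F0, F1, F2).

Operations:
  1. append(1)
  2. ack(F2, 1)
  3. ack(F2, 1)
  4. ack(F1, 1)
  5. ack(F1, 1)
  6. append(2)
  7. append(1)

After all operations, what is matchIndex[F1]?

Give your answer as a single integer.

Answer: 1

Derivation:
Op 1: append 1 -> log_len=1
Op 2: F2 acks idx 1 -> match: F0=0 F1=0 F2=1; commitIndex=0
Op 3: F2 acks idx 1 -> match: F0=0 F1=0 F2=1; commitIndex=0
Op 4: F1 acks idx 1 -> match: F0=0 F1=1 F2=1; commitIndex=1
Op 5: F1 acks idx 1 -> match: F0=0 F1=1 F2=1; commitIndex=1
Op 6: append 2 -> log_len=3
Op 7: append 1 -> log_len=4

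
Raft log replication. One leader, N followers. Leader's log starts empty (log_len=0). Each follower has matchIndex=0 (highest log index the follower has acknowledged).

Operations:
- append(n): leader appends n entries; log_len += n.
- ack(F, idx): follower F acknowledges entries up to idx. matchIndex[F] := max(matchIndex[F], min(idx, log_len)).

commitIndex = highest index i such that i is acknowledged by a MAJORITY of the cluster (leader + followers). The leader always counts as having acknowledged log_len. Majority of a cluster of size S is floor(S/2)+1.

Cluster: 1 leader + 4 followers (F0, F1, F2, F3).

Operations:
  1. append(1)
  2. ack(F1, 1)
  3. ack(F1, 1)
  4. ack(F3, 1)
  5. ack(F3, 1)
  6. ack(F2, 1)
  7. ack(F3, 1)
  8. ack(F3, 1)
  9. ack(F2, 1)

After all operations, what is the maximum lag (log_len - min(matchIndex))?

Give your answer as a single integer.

Op 1: append 1 -> log_len=1
Op 2: F1 acks idx 1 -> match: F0=0 F1=1 F2=0 F3=0; commitIndex=0
Op 3: F1 acks idx 1 -> match: F0=0 F1=1 F2=0 F3=0; commitIndex=0
Op 4: F3 acks idx 1 -> match: F0=0 F1=1 F2=0 F3=1; commitIndex=1
Op 5: F3 acks idx 1 -> match: F0=0 F1=1 F2=0 F3=1; commitIndex=1
Op 6: F2 acks idx 1 -> match: F0=0 F1=1 F2=1 F3=1; commitIndex=1
Op 7: F3 acks idx 1 -> match: F0=0 F1=1 F2=1 F3=1; commitIndex=1
Op 8: F3 acks idx 1 -> match: F0=0 F1=1 F2=1 F3=1; commitIndex=1
Op 9: F2 acks idx 1 -> match: F0=0 F1=1 F2=1 F3=1; commitIndex=1

Answer: 1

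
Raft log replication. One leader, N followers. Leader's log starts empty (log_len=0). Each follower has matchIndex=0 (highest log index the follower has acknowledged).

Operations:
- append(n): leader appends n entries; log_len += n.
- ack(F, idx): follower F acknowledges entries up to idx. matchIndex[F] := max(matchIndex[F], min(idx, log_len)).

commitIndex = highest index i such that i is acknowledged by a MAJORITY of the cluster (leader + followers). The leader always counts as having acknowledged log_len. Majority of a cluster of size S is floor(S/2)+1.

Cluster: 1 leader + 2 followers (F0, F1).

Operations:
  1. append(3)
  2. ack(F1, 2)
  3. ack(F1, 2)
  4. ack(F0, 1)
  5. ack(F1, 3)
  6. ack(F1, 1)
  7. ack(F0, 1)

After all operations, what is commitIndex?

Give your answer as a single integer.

Op 1: append 3 -> log_len=3
Op 2: F1 acks idx 2 -> match: F0=0 F1=2; commitIndex=2
Op 3: F1 acks idx 2 -> match: F0=0 F1=2; commitIndex=2
Op 4: F0 acks idx 1 -> match: F0=1 F1=2; commitIndex=2
Op 5: F1 acks idx 3 -> match: F0=1 F1=3; commitIndex=3
Op 6: F1 acks idx 1 -> match: F0=1 F1=3; commitIndex=3
Op 7: F0 acks idx 1 -> match: F0=1 F1=3; commitIndex=3

Answer: 3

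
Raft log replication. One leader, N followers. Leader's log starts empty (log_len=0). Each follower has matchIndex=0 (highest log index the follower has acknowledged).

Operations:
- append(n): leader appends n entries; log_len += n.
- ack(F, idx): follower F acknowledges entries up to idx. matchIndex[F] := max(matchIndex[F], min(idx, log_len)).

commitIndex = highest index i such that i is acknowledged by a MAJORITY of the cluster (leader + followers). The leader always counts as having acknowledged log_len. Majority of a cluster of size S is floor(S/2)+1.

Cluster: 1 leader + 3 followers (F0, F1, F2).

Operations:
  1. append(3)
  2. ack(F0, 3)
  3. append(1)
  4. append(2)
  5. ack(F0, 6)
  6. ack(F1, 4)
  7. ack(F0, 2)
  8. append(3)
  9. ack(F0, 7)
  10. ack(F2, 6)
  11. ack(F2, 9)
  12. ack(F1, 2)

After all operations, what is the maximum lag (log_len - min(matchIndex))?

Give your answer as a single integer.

Answer: 5

Derivation:
Op 1: append 3 -> log_len=3
Op 2: F0 acks idx 3 -> match: F0=3 F1=0 F2=0; commitIndex=0
Op 3: append 1 -> log_len=4
Op 4: append 2 -> log_len=6
Op 5: F0 acks idx 6 -> match: F0=6 F1=0 F2=0; commitIndex=0
Op 6: F1 acks idx 4 -> match: F0=6 F1=4 F2=0; commitIndex=4
Op 7: F0 acks idx 2 -> match: F0=6 F1=4 F2=0; commitIndex=4
Op 8: append 3 -> log_len=9
Op 9: F0 acks idx 7 -> match: F0=7 F1=4 F2=0; commitIndex=4
Op 10: F2 acks idx 6 -> match: F0=7 F1=4 F2=6; commitIndex=6
Op 11: F2 acks idx 9 -> match: F0=7 F1=4 F2=9; commitIndex=7
Op 12: F1 acks idx 2 -> match: F0=7 F1=4 F2=9; commitIndex=7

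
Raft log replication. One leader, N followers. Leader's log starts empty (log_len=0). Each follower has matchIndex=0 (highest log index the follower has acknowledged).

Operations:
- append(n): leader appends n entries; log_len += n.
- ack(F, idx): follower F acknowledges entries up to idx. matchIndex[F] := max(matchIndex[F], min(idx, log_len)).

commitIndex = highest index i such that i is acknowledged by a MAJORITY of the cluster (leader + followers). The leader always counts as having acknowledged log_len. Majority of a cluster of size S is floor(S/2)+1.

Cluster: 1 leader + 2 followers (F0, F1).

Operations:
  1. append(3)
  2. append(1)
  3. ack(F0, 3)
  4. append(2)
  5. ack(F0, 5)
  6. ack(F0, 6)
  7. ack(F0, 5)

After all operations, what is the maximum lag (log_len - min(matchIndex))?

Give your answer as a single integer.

Answer: 6

Derivation:
Op 1: append 3 -> log_len=3
Op 2: append 1 -> log_len=4
Op 3: F0 acks idx 3 -> match: F0=3 F1=0; commitIndex=3
Op 4: append 2 -> log_len=6
Op 5: F0 acks idx 5 -> match: F0=5 F1=0; commitIndex=5
Op 6: F0 acks idx 6 -> match: F0=6 F1=0; commitIndex=6
Op 7: F0 acks idx 5 -> match: F0=6 F1=0; commitIndex=6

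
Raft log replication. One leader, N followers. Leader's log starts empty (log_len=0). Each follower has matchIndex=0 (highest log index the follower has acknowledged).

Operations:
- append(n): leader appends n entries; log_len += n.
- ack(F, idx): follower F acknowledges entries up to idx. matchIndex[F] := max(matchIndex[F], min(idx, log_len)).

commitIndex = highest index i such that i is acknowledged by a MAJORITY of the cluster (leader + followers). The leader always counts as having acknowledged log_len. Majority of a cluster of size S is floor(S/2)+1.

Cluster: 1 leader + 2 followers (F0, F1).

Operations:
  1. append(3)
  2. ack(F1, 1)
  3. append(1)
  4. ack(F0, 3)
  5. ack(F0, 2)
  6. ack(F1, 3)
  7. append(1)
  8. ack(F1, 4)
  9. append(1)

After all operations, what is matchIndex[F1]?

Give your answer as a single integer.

Answer: 4

Derivation:
Op 1: append 3 -> log_len=3
Op 2: F1 acks idx 1 -> match: F0=0 F1=1; commitIndex=1
Op 3: append 1 -> log_len=4
Op 4: F0 acks idx 3 -> match: F0=3 F1=1; commitIndex=3
Op 5: F0 acks idx 2 -> match: F0=3 F1=1; commitIndex=3
Op 6: F1 acks idx 3 -> match: F0=3 F1=3; commitIndex=3
Op 7: append 1 -> log_len=5
Op 8: F1 acks idx 4 -> match: F0=3 F1=4; commitIndex=4
Op 9: append 1 -> log_len=6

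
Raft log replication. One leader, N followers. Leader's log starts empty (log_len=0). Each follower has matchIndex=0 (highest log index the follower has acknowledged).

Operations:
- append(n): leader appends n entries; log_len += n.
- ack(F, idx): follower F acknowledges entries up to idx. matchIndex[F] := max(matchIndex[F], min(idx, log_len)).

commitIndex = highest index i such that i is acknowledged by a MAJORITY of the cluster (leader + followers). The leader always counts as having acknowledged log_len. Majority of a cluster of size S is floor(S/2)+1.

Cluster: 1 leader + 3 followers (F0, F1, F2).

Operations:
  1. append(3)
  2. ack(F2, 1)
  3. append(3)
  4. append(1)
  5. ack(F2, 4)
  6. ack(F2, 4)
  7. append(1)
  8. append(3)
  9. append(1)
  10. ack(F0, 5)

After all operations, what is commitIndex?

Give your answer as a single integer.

Answer: 4

Derivation:
Op 1: append 3 -> log_len=3
Op 2: F2 acks idx 1 -> match: F0=0 F1=0 F2=1; commitIndex=0
Op 3: append 3 -> log_len=6
Op 4: append 1 -> log_len=7
Op 5: F2 acks idx 4 -> match: F0=0 F1=0 F2=4; commitIndex=0
Op 6: F2 acks idx 4 -> match: F0=0 F1=0 F2=4; commitIndex=0
Op 7: append 1 -> log_len=8
Op 8: append 3 -> log_len=11
Op 9: append 1 -> log_len=12
Op 10: F0 acks idx 5 -> match: F0=5 F1=0 F2=4; commitIndex=4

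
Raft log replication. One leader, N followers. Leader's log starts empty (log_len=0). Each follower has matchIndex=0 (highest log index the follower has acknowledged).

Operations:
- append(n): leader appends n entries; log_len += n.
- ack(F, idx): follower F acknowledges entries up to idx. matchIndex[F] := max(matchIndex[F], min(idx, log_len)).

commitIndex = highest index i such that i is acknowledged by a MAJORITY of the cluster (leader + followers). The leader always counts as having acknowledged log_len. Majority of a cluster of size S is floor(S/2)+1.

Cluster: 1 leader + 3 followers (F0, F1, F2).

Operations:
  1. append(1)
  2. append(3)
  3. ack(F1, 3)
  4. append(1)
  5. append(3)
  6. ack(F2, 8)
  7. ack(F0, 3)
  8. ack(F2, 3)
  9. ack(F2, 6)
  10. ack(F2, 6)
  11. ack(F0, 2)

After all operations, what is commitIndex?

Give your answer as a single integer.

Op 1: append 1 -> log_len=1
Op 2: append 3 -> log_len=4
Op 3: F1 acks idx 3 -> match: F0=0 F1=3 F2=0; commitIndex=0
Op 4: append 1 -> log_len=5
Op 5: append 3 -> log_len=8
Op 6: F2 acks idx 8 -> match: F0=0 F1=3 F2=8; commitIndex=3
Op 7: F0 acks idx 3 -> match: F0=3 F1=3 F2=8; commitIndex=3
Op 8: F2 acks idx 3 -> match: F0=3 F1=3 F2=8; commitIndex=3
Op 9: F2 acks idx 6 -> match: F0=3 F1=3 F2=8; commitIndex=3
Op 10: F2 acks idx 6 -> match: F0=3 F1=3 F2=8; commitIndex=3
Op 11: F0 acks idx 2 -> match: F0=3 F1=3 F2=8; commitIndex=3

Answer: 3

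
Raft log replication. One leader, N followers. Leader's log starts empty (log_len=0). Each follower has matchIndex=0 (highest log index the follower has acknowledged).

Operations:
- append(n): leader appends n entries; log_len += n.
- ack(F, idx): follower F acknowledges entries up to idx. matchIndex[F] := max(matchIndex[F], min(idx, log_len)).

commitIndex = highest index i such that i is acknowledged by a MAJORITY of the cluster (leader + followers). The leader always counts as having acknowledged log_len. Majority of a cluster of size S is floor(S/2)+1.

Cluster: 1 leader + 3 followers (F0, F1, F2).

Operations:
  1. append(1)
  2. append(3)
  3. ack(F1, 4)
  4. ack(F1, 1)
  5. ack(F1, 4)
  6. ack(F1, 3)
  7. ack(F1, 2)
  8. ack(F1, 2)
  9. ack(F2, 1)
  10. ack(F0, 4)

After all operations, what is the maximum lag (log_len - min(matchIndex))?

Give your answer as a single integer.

Answer: 3

Derivation:
Op 1: append 1 -> log_len=1
Op 2: append 3 -> log_len=4
Op 3: F1 acks idx 4 -> match: F0=0 F1=4 F2=0; commitIndex=0
Op 4: F1 acks idx 1 -> match: F0=0 F1=4 F2=0; commitIndex=0
Op 5: F1 acks idx 4 -> match: F0=0 F1=4 F2=0; commitIndex=0
Op 6: F1 acks idx 3 -> match: F0=0 F1=4 F2=0; commitIndex=0
Op 7: F1 acks idx 2 -> match: F0=0 F1=4 F2=0; commitIndex=0
Op 8: F1 acks idx 2 -> match: F0=0 F1=4 F2=0; commitIndex=0
Op 9: F2 acks idx 1 -> match: F0=0 F1=4 F2=1; commitIndex=1
Op 10: F0 acks idx 4 -> match: F0=4 F1=4 F2=1; commitIndex=4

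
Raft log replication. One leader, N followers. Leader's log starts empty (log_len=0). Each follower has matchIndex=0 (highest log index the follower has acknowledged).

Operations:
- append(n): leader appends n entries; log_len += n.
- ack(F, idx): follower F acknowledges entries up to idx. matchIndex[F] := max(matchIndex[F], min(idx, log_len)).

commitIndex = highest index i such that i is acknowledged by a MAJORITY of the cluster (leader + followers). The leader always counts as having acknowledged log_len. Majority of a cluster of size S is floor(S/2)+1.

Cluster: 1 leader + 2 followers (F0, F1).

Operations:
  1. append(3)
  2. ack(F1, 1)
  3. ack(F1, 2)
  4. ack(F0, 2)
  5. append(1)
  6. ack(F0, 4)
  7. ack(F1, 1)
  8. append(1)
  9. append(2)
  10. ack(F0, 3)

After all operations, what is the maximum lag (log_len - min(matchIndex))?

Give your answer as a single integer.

Answer: 5

Derivation:
Op 1: append 3 -> log_len=3
Op 2: F1 acks idx 1 -> match: F0=0 F1=1; commitIndex=1
Op 3: F1 acks idx 2 -> match: F0=0 F1=2; commitIndex=2
Op 4: F0 acks idx 2 -> match: F0=2 F1=2; commitIndex=2
Op 5: append 1 -> log_len=4
Op 6: F0 acks idx 4 -> match: F0=4 F1=2; commitIndex=4
Op 7: F1 acks idx 1 -> match: F0=4 F1=2; commitIndex=4
Op 8: append 1 -> log_len=5
Op 9: append 2 -> log_len=7
Op 10: F0 acks idx 3 -> match: F0=4 F1=2; commitIndex=4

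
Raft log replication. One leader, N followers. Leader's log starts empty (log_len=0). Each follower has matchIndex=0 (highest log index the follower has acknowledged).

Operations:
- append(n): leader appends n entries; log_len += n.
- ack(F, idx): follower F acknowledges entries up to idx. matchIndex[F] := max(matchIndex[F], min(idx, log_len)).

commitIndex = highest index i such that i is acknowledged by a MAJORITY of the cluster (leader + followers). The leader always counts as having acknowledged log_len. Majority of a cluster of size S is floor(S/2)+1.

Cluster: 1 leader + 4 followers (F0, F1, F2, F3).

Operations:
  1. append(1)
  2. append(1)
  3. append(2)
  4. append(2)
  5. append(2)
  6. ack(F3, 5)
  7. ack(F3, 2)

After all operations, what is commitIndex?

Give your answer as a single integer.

Answer: 0

Derivation:
Op 1: append 1 -> log_len=1
Op 2: append 1 -> log_len=2
Op 3: append 2 -> log_len=4
Op 4: append 2 -> log_len=6
Op 5: append 2 -> log_len=8
Op 6: F3 acks idx 5 -> match: F0=0 F1=0 F2=0 F3=5; commitIndex=0
Op 7: F3 acks idx 2 -> match: F0=0 F1=0 F2=0 F3=5; commitIndex=0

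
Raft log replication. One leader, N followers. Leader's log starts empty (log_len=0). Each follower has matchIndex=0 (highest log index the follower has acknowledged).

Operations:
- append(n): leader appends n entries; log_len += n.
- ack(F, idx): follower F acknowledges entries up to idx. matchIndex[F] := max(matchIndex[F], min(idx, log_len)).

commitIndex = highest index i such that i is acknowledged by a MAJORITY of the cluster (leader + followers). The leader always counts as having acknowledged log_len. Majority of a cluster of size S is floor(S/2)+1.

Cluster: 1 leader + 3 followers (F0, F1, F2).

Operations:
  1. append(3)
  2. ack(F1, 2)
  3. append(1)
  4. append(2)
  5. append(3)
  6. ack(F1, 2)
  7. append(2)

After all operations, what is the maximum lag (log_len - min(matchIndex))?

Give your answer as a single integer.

Op 1: append 3 -> log_len=3
Op 2: F1 acks idx 2 -> match: F0=0 F1=2 F2=0; commitIndex=0
Op 3: append 1 -> log_len=4
Op 4: append 2 -> log_len=6
Op 5: append 3 -> log_len=9
Op 6: F1 acks idx 2 -> match: F0=0 F1=2 F2=0; commitIndex=0
Op 7: append 2 -> log_len=11

Answer: 11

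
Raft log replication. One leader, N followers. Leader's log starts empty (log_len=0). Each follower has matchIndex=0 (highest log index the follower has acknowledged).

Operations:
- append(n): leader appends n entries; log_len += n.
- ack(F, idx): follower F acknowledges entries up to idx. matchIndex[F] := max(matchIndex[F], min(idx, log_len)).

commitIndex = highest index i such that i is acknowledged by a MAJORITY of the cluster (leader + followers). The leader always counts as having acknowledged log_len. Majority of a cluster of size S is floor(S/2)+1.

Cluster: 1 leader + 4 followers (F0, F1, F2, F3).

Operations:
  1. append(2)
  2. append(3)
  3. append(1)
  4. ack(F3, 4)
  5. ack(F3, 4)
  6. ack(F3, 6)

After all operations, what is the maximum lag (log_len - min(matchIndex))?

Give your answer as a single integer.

Answer: 6

Derivation:
Op 1: append 2 -> log_len=2
Op 2: append 3 -> log_len=5
Op 3: append 1 -> log_len=6
Op 4: F3 acks idx 4 -> match: F0=0 F1=0 F2=0 F3=4; commitIndex=0
Op 5: F3 acks idx 4 -> match: F0=0 F1=0 F2=0 F3=4; commitIndex=0
Op 6: F3 acks idx 6 -> match: F0=0 F1=0 F2=0 F3=6; commitIndex=0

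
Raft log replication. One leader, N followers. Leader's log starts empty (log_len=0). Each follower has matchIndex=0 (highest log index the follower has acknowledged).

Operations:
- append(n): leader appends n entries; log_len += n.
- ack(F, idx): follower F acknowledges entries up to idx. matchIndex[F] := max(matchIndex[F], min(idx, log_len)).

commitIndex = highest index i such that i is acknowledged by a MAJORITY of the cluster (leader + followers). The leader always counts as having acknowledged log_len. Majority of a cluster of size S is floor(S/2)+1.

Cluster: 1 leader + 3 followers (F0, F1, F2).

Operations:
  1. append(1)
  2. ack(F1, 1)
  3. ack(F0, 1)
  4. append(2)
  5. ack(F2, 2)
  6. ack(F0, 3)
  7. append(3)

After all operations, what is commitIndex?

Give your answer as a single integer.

Op 1: append 1 -> log_len=1
Op 2: F1 acks idx 1 -> match: F0=0 F1=1 F2=0; commitIndex=0
Op 3: F0 acks idx 1 -> match: F0=1 F1=1 F2=0; commitIndex=1
Op 4: append 2 -> log_len=3
Op 5: F2 acks idx 2 -> match: F0=1 F1=1 F2=2; commitIndex=1
Op 6: F0 acks idx 3 -> match: F0=3 F1=1 F2=2; commitIndex=2
Op 7: append 3 -> log_len=6

Answer: 2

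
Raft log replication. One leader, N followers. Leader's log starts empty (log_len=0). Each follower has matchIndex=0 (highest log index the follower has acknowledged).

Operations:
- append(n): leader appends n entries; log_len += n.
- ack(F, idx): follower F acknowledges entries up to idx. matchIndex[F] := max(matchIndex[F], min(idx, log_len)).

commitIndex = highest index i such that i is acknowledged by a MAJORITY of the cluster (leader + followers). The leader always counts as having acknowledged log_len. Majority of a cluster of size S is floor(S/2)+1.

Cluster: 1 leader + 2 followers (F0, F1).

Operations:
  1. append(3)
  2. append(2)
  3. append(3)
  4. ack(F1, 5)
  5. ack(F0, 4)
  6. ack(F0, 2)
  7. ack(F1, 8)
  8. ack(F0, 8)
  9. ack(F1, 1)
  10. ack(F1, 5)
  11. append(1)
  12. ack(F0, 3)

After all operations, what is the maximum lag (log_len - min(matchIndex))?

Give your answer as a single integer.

Op 1: append 3 -> log_len=3
Op 2: append 2 -> log_len=5
Op 3: append 3 -> log_len=8
Op 4: F1 acks idx 5 -> match: F0=0 F1=5; commitIndex=5
Op 5: F0 acks idx 4 -> match: F0=4 F1=5; commitIndex=5
Op 6: F0 acks idx 2 -> match: F0=4 F1=5; commitIndex=5
Op 7: F1 acks idx 8 -> match: F0=4 F1=8; commitIndex=8
Op 8: F0 acks idx 8 -> match: F0=8 F1=8; commitIndex=8
Op 9: F1 acks idx 1 -> match: F0=8 F1=8; commitIndex=8
Op 10: F1 acks idx 5 -> match: F0=8 F1=8; commitIndex=8
Op 11: append 1 -> log_len=9
Op 12: F0 acks idx 3 -> match: F0=8 F1=8; commitIndex=8

Answer: 1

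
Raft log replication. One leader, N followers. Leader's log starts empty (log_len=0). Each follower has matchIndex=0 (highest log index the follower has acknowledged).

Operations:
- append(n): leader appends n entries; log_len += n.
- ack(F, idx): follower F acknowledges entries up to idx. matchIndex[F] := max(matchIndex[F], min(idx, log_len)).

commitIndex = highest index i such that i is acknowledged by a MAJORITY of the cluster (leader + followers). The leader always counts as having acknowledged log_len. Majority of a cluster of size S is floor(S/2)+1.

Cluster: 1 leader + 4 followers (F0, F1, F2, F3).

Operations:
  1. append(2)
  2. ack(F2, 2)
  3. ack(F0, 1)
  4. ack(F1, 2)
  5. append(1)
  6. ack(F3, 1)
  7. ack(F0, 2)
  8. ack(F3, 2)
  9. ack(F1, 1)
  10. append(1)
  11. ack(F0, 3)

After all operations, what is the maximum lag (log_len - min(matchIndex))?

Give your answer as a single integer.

Answer: 2

Derivation:
Op 1: append 2 -> log_len=2
Op 2: F2 acks idx 2 -> match: F0=0 F1=0 F2=2 F3=0; commitIndex=0
Op 3: F0 acks idx 1 -> match: F0=1 F1=0 F2=2 F3=0; commitIndex=1
Op 4: F1 acks idx 2 -> match: F0=1 F1=2 F2=2 F3=0; commitIndex=2
Op 5: append 1 -> log_len=3
Op 6: F3 acks idx 1 -> match: F0=1 F1=2 F2=2 F3=1; commitIndex=2
Op 7: F0 acks idx 2 -> match: F0=2 F1=2 F2=2 F3=1; commitIndex=2
Op 8: F3 acks idx 2 -> match: F0=2 F1=2 F2=2 F3=2; commitIndex=2
Op 9: F1 acks idx 1 -> match: F0=2 F1=2 F2=2 F3=2; commitIndex=2
Op 10: append 1 -> log_len=4
Op 11: F0 acks idx 3 -> match: F0=3 F1=2 F2=2 F3=2; commitIndex=2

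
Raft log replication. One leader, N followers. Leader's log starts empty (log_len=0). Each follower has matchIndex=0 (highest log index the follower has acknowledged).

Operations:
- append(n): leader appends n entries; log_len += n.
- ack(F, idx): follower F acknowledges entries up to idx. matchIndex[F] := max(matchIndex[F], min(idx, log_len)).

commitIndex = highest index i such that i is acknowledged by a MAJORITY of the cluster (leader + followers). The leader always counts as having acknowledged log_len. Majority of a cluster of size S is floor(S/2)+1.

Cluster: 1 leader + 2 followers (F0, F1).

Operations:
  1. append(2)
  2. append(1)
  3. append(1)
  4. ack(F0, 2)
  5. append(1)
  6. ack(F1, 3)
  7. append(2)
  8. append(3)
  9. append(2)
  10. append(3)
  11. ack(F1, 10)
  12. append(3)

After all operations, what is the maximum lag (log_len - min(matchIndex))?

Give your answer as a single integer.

Answer: 16

Derivation:
Op 1: append 2 -> log_len=2
Op 2: append 1 -> log_len=3
Op 3: append 1 -> log_len=4
Op 4: F0 acks idx 2 -> match: F0=2 F1=0; commitIndex=2
Op 5: append 1 -> log_len=5
Op 6: F1 acks idx 3 -> match: F0=2 F1=3; commitIndex=3
Op 7: append 2 -> log_len=7
Op 8: append 3 -> log_len=10
Op 9: append 2 -> log_len=12
Op 10: append 3 -> log_len=15
Op 11: F1 acks idx 10 -> match: F0=2 F1=10; commitIndex=10
Op 12: append 3 -> log_len=18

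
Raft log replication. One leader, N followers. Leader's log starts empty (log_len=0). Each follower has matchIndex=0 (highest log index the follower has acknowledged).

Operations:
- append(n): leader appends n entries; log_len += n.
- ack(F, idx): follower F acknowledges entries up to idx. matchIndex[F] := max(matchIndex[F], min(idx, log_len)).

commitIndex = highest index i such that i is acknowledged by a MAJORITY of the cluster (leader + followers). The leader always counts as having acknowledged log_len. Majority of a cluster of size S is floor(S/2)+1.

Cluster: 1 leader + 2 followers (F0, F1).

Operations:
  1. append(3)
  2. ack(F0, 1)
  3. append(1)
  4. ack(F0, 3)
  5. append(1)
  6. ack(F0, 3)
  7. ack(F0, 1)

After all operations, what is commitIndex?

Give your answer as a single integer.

Answer: 3

Derivation:
Op 1: append 3 -> log_len=3
Op 2: F0 acks idx 1 -> match: F0=1 F1=0; commitIndex=1
Op 3: append 1 -> log_len=4
Op 4: F0 acks idx 3 -> match: F0=3 F1=0; commitIndex=3
Op 5: append 1 -> log_len=5
Op 6: F0 acks idx 3 -> match: F0=3 F1=0; commitIndex=3
Op 7: F0 acks idx 1 -> match: F0=3 F1=0; commitIndex=3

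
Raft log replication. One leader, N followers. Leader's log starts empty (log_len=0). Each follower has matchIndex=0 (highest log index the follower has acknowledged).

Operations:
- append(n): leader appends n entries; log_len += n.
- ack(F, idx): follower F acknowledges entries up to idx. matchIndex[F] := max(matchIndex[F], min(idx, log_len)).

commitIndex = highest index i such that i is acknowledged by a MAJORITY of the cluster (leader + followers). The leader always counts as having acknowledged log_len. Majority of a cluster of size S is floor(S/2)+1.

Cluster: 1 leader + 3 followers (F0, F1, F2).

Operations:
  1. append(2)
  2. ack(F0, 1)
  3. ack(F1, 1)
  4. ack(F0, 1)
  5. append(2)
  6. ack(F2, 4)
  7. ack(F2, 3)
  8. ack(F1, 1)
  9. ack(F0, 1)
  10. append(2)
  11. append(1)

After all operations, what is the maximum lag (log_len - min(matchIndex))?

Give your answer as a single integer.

Answer: 6

Derivation:
Op 1: append 2 -> log_len=2
Op 2: F0 acks idx 1 -> match: F0=1 F1=0 F2=0; commitIndex=0
Op 3: F1 acks idx 1 -> match: F0=1 F1=1 F2=0; commitIndex=1
Op 4: F0 acks idx 1 -> match: F0=1 F1=1 F2=0; commitIndex=1
Op 5: append 2 -> log_len=4
Op 6: F2 acks idx 4 -> match: F0=1 F1=1 F2=4; commitIndex=1
Op 7: F2 acks idx 3 -> match: F0=1 F1=1 F2=4; commitIndex=1
Op 8: F1 acks idx 1 -> match: F0=1 F1=1 F2=4; commitIndex=1
Op 9: F0 acks idx 1 -> match: F0=1 F1=1 F2=4; commitIndex=1
Op 10: append 2 -> log_len=6
Op 11: append 1 -> log_len=7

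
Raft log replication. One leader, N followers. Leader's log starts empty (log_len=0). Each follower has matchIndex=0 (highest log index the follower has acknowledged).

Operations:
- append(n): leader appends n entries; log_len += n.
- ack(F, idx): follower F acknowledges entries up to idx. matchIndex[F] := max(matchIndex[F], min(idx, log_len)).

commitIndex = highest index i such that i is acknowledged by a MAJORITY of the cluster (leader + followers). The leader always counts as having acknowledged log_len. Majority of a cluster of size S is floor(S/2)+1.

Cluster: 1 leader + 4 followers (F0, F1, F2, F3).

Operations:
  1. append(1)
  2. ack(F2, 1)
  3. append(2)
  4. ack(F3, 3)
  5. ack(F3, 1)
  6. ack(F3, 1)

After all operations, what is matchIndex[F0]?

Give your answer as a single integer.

Op 1: append 1 -> log_len=1
Op 2: F2 acks idx 1 -> match: F0=0 F1=0 F2=1 F3=0; commitIndex=0
Op 3: append 2 -> log_len=3
Op 4: F3 acks idx 3 -> match: F0=0 F1=0 F2=1 F3=3; commitIndex=1
Op 5: F3 acks idx 1 -> match: F0=0 F1=0 F2=1 F3=3; commitIndex=1
Op 6: F3 acks idx 1 -> match: F0=0 F1=0 F2=1 F3=3; commitIndex=1

Answer: 0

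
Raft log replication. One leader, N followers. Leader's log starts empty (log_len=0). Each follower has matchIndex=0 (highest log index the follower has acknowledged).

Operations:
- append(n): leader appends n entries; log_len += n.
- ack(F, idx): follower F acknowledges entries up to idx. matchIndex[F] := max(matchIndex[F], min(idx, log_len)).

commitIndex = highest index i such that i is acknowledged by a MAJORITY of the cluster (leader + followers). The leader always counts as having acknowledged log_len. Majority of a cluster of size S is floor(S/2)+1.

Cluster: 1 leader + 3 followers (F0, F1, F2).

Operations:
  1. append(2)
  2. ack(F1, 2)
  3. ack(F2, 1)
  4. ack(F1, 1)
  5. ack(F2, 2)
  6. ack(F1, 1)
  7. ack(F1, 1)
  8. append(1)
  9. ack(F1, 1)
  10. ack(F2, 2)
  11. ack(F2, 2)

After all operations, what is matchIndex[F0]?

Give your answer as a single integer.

Op 1: append 2 -> log_len=2
Op 2: F1 acks idx 2 -> match: F0=0 F1=2 F2=0; commitIndex=0
Op 3: F2 acks idx 1 -> match: F0=0 F1=2 F2=1; commitIndex=1
Op 4: F1 acks idx 1 -> match: F0=0 F1=2 F2=1; commitIndex=1
Op 5: F2 acks idx 2 -> match: F0=0 F1=2 F2=2; commitIndex=2
Op 6: F1 acks idx 1 -> match: F0=0 F1=2 F2=2; commitIndex=2
Op 7: F1 acks idx 1 -> match: F0=0 F1=2 F2=2; commitIndex=2
Op 8: append 1 -> log_len=3
Op 9: F1 acks idx 1 -> match: F0=0 F1=2 F2=2; commitIndex=2
Op 10: F2 acks idx 2 -> match: F0=0 F1=2 F2=2; commitIndex=2
Op 11: F2 acks idx 2 -> match: F0=0 F1=2 F2=2; commitIndex=2

Answer: 0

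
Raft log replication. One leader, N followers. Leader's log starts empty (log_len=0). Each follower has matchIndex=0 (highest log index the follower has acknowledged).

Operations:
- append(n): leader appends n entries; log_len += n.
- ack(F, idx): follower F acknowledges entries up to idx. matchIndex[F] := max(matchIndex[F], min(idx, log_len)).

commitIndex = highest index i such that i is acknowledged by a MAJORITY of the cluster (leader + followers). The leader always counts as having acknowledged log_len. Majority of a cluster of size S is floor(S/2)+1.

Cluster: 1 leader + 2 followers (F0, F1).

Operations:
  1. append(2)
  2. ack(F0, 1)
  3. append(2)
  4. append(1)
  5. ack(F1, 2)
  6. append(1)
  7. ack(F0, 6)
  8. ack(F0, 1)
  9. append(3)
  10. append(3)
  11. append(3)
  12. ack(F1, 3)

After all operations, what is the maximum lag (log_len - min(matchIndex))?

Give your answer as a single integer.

Answer: 12

Derivation:
Op 1: append 2 -> log_len=2
Op 2: F0 acks idx 1 -> match: F0=1 F1=0; commitIndex=1
Op 3: append 2 -> log_len=4
Op 4: append 1 -> log_len=5
Op 5: F1 acks idx 2 -> match: F0=1 F1=2; commitIndex=2
Op 6: append 1 -> log_len=6
Op 7: F0 acks idx 6 -> match: F0=6 F1=2; commitIndex=6
Op 8: F0 acks idx 1 -> match: F0=6 F1=2; commitIndex=6
Op 9: append 3 -> log_len=9
Op 10: append 3 -> log_len=12
Op 11: append 3 -> log_len=15
Op 12: F1 acks idx 3 -> match: F0=6 F1=3; commitIndex=6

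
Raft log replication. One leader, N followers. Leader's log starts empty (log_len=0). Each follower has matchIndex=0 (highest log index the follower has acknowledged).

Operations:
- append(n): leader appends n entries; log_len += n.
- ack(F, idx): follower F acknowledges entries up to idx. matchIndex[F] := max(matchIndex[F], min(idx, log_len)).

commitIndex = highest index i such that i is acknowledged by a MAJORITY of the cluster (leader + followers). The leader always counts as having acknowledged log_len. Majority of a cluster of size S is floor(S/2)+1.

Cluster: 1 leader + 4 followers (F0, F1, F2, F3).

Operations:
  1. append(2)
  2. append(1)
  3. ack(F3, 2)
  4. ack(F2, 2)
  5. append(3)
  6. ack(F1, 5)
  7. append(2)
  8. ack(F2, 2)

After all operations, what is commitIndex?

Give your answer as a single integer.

Answer: 2

Derivation:
Op 1: append 2 -> log_len=2
Op 2: append 1 -> log_len=3
Op 3: F3 acks idx 2 -> match: F0=0 F1=0 F2=0 F3=2; commitIndex=0
Op 4: F2 acks idx 2 -> match: F0=0 F1=0 F2=2 F3=2; commitIndex=2
Op 5: append 3 -> log_len=6
Op 6: F1 acks idx 5 -> match: F0=0 F1=5 F2=2 F3=2; commitIndex=2
Op 7: append 2 -> log_len=8
Op 8: F2 acks idx 2 -> match: F0=0 F1=5 F2=2 F3=2; commitIndex=2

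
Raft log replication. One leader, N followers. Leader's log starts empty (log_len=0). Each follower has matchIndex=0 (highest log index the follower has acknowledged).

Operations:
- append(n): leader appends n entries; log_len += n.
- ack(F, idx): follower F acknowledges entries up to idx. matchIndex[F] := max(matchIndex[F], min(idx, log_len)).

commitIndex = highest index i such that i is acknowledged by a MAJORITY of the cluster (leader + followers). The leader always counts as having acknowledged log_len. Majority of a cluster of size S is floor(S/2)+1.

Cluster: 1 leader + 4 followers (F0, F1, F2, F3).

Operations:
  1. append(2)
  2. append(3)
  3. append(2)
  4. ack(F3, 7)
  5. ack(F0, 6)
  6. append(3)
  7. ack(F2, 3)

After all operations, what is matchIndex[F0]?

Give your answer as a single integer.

Op 1: append 2 -> log_len=2
Op 2: append 3 -> log_len=5
Op 3: append 2 -> log_len=7
Op 4: F3 acks idx 7 -> match: F0=0 F1=0 F2=0 F3=7; commitIndex=0
Op 5: F0 acks idx 6 -> match: F0=6 F1=0 F2=0 F3=7; commitIndex=6
Op 6: append 3 -> log_len=10
Op 7: F2 acks idx 3 -> match: F0=6 F1=0 F2=3 F3=7; commitIndex=6

Answer: 6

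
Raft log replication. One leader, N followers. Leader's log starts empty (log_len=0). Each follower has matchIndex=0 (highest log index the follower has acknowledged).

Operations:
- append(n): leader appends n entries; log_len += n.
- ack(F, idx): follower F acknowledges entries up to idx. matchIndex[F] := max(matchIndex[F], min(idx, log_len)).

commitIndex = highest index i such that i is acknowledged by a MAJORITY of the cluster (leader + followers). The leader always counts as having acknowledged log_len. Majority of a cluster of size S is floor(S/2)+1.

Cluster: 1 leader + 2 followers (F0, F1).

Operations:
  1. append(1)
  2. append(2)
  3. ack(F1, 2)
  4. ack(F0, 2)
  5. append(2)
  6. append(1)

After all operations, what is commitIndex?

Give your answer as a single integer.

Answer: 2

Derivation:
Op 1: append 1 -> log_len=1
Op 2: append 2 -> log_len=3
Op 3: F1 acks idx 2 -> match: F0=0 F1=2; commitIndex=2
Op 4: F0 acks idx 2 -> match: F0=2 F1=2; commitIndex=2
Op 5: append 2 -> log_len=5
Op 6: append 1 -> log_len=6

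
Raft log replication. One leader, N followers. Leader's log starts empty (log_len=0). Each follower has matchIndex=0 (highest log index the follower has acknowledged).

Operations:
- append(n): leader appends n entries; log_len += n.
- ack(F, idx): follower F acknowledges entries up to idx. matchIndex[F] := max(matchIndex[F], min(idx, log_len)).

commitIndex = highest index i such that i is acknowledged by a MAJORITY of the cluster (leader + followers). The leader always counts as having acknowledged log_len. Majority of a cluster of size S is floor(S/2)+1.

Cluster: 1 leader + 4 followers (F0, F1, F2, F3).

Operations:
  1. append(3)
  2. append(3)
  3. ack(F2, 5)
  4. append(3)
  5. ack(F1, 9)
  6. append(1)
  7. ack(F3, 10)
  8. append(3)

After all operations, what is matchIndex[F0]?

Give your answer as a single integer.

Answer: 0

Derivation:
Op 1: append 3 -> log_len=3
Op 2: append 3 -> log_len=6
Op 3: F2 acks idx 5 -> match: F0=0 F1=0 F2=5 F3=0; commitIndex=0
Op 4: append 3 -> log_len=9
Op 5: F1 acks idx 9 -> match: F0=0 F1=9 F2=5 F3=0; commitIndex=5
Op 6: append 1 -> log_len=10
Op 7: F3 acks idx 10 -> match: F0=0 F1=9 F2=5 F3=10; commitIndex=9
Op 8: append 3 -> log_len=13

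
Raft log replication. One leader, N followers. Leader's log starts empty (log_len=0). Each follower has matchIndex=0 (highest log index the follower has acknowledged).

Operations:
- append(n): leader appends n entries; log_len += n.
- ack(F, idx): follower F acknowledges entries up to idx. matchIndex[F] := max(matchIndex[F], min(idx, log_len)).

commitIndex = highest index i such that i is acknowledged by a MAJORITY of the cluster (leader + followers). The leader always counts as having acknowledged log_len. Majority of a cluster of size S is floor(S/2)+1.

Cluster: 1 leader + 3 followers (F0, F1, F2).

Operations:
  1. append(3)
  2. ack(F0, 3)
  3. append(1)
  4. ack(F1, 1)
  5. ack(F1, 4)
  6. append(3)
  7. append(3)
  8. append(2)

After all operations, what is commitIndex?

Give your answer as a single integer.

Answer: 3

Derivation:
Op 1: append 3 -> log_len=3
Op 2: F0 acks idx 3 -> match: F0=3 F1=0 F2=0; commitIndex=0
Op 3: append 1 -> log_len=4
Op 4: F1 acks idx 1 -> match: F0=3 F1=1 F2=0; commitIndex=1
Op 5: F1 acks idx 4 -> match: F0=3 F1=4 F2=0; commitIndex=3
Op 6: append 3 -> log_len=7
Op 7: append 3 -> log_len=10
Op 8: append 2 -> log_len=12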